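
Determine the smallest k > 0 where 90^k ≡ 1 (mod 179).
178

179 is prime, so ord(90) divides φ(179) = 178.
Divisors of 178: 1, 2, 89, 178.
Repeated squaring: 90^1 ≡ 90, 90^2 ≡ 45, 90^4 ≡ 56, 90^8 ≡ 93, 90^16 ≡ 57, 90^32 ≡ 27, 90^64 ≡ 13, 90^128 ≡ 169 (mod 179).
Test 90^d mod 179 for each divisor d in increasing order:
90^1 ≡ 90
90^2 ≡ 45
90^89 = 90^64·90^16·90^8·90^1 ≡ 178
90^178 = 90^128·90^32·90^16·90^2 ≡ 1  ← first divisor giving 1
The order is 178.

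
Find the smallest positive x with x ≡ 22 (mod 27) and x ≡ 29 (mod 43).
373

Using Chinese Remainder Theorem:
M = 27 × 43 = 1161
M1 = 43, M2 = 27
y1 = 43^(-1) mod 27 = 22
y2 = 27^(-1) mod 43 = 8
x = (22×43×22 + 29×27×8) mod 1161 = 373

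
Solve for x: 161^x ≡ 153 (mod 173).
37

Baby-step giant-step with step n = ⌈√173⌉ = 14.
Baby steps 161^j mod 173 (j:value) for j=0..13: 0:1, 1:161, 2:144, 3:2, 4:149, 5:115, 6:4, 7:125, 8:57, 9:8, 10:77, 11:114, 12:16, 13:154.
Giant-step multiplier: 161^(-14) ≡ 161^(172-14) = 161^158 ≡ 151 (mod 173).
Giant steps γ_i = 153·151^i mod 173: γ_0=153, γ_1=94, γ_2=8 (in table at j=9).
x = i·n + j = 2·14 + 9 = 37.
Check: 161^37 ≡ 153 (mod 173).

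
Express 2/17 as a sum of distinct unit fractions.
1/9 + 1/153

Greedy algorithm:
2/17: ceiling(17/2) = 9, use 1/9
1/153: ceiling(153/1) = 153, use 1/153
Result: 2/17 = 1/9 + 1/153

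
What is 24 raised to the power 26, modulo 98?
72

Repeated squaring. Binary of 26 = 11010.
24^1 ≡ 24 (mod 98); 24^2 ≡ 86 (mod 98); 24^4 ≡ 46 (mod 98); 24^8 ≡ 58 (mod 98); 24^16 ≡ 32 (mod 98)
24^26 = 24^2 × 24^8 × 24^16 ≡ 72 (mod 98)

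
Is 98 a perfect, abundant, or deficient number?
deficient

Proper divisors of 98: sum = 1 + 2 + 7 + 14 + 49 = 73
Since 73 < 98, 98 is deficient.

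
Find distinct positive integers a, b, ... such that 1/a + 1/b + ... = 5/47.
1/10 + 1/157 + 1/73790

Greedy algorithm:
5/47: ceiling(47/5) = 10, use 1/10
3/470: ceiling(470/3) = 157, use 1/157
1/73790: ceiling(73790/1) = 73790, use 1/73790
Result: 5/47 = 1/10 + 1/157 + 1/73790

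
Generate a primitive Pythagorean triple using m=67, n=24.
(3913, 3216, 5065)

Euclid's formula: a = m² - n², b = 2mn, c = m² + n²
m = 67, n = 24
a = 67² - 24² = 4489 - 576 = 3913
b = 2 × 67 × 24 = 3216
c = 67² + 24² = 4489 + 576 = 5065
Verification: 3913² + 3216² = 15311569 + 10342656 = 25654225 = 5065² ✓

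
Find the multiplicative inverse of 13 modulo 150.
127

gcd(13, 150) = 1, so the inverse exists.
Extended Euclidean algorithm on (150, 13):
150 = 11 × 13 + 7  ⟹  7 = (1)·150 + (-11)·13
13 = 1 × 7 + 6  ⟹  6 = (-1)·150 + (12)·13
7 = 1 × 6 + 1  ⟹  1 = (2)·150 + (-23)·13
So (-23)·13 ≡ 1 (mod 150), i.e. 13^(-1) ≡ -23 ≡ 127 (mod 150).
Check: 13 × 127 = 1651 ≡ 1 (mod 150)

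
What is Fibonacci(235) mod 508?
405

Matrix identity: Q^n = [[F_(n+1), F_n], [F_n, F_(n-1)]] with Q = [[1,1],[1,0]].
n = 235 = 11101011₂. Square-and-multiply, entries mod 508:
Q^1 = [[1,1],[1,0]]
Q^3 = (Q^1)²·Q = [[3,2],[2,1]]
Q^7 = (Q^3)²·Q = [[21,13],[13,8]]
Q^14 = (Q^7)² = [[102,377],[377,233]]
Q^29 = (Q^14)²·Q = [[444,133],[133,311]]
Q^58 = (Q^29)² = [[449,339],[339,110]]
Q^117 = (Q^58)²·Q = [[55,38],[38,17]]
Q^235 = (Q^117)²·Q = [[93,405],[405,196]]
F_235 mod 508 = Q^235[0][1] = 405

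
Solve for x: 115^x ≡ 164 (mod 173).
84

Baby-step giant-step with step n = ⌈√173⌉ = 14.
Baby steps 115^j mod 173 (j:value) for j=0..13: 0:1, 1:115, 2:77, 3:32, 4:47, 5:42, 6:159, 7:120, 8:133, 9:71, 10:34, 11:104, 12:23, 13:50.
Giant-step multiplier: 115^(-14) ≡ 115^(172-14) = 115^158 ≡ 38 (mod 173).
Giant steps γ_i = 164·38^i mod 173: γ_0=164, γ_1=4, γ_2=152, γ_3=67, γ_4=124, γ_5=41, γ_6=1 (in table at j=0).
x = i·n + j = 6·14 + 0 = 84.
Check: 115^84 ≡ 164 (mod 173).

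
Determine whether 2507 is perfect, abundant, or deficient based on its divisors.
deficient

Proper divisors of 2507: sum = 1 + 23 + 109 = 133
Since 133 < 2507, 2507 is deficient.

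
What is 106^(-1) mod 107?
106

gcd(106, 107) = 1, so the inverse exists.
Extended Euclidean algorithm on (107, 106):
107 = 1 × 106 + 1  ⟹  1 = (1)·107 + (-1)·106
So (-1)·106 ≡ 1 (mod 107), i.e. 106^(-1) ≡ -1 ≡ 106 (mod 107).
Check: 106 × 106 = 11236 ≡ 1 (mod 107)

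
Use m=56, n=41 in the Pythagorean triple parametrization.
(1455, 4592, 4817)

Euclid's formula: a = m² - n², b = 2mn, c = m² + n²
m = 56, n = 41
a = 56² - 41² = 3136 - 1681 = 1455
b = 2 × 56 × 41 = 4592
c = 56² + 41² = 3136 + 1681 = 4817
Verification: 1455² + 4592² = 2117025 + 21086464 = 23203489 = 4817² ✓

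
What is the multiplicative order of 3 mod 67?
22

67 is prime, so ord(3) divides φ(67) = 66.
Divisors of 66: 1, 2, 3, 6, 11, 22, 33, 66.
Repeated squaring: 3^1 ≡ 3, 3^2 ≡ 9, 3^4 ≡ 14, 3^8 ≡ 62, 3^16 ≡ 25, 3^32 ≡ 22, 3^64 ≡ 15 (mod 67).
Test 3^d mod 67 for each divisor d in increasing order:
3^1 ≡ 3
3^2 ≡ 9
3^3 = 3^2·3^1 ≡ 27
3^6 = 3^4·3^2 ≡ 59
3^11 = 3^8·3^2·3^1 ≡ 66
3^22 = 3^16·3^4·3^2 ≡ 1  ← first divisor giving 1
The order is 22.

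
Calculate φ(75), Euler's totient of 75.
40

75 = 3 × 5^2
φ(n) = n × ∏(1 - 1/p) for each prime p dividing n
φ(75) = 75 × (1 - 1/3) × (1 - 1/5) = 40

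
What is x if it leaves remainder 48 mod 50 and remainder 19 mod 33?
448

Using Chinese Remainder Theorem:
M = 50 × 33 = 1650
M1 = 33, M2 = 50
y1 = 33^(-1) mod 50 = 47
y2 = 50^(-1) mod 33 = 2
x = (48×33×47 + 19×50×2) mod 1650 = 448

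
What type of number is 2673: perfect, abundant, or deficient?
deficient

Proper divisors of 2673: sum = 1 + 3 + 9 + 11 + 27 + 33 + 81 + 99 + 243 + 297 + 891 = 1695
Since 1695 < 2673, 2673 is deficient.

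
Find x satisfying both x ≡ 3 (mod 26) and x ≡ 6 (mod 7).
55

Using Chinese Remainder Theorem:
M = 26 × 7 = 182
M1 = 7, M2 = 26
y1 = 7^(-1) mod 26 = 15
y2 = 26^(-1) mod 7 = 3
x = (3×7×15 + 6×26×3) mod 182 = 55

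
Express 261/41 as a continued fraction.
[6; 2, 1, 2, 1, 3]

Euclidean algorithm steps:
261 = 6 × 41 + 15
41 = 2 × 15 + 11
15 = 1 × 11 + 4
11 = 2 × 4 + 3
4 = 1 × 3 + 1
3 = 3 × 1 + 0
Continued fraction: [6; 2, 1, 2, 1, 3]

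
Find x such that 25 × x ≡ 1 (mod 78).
25

gcd(25, 78) = 1, so the inverse exists.
Extended Euclidean algorithm on (78, 25):
78 = 3 × 25 + 3  ⟹  3 = (1)·78 + (-3)·25
25 = 8 × 3 + 1  ⟹  1 = (-8)·78 + (25)·25
So (25)·25 ≡ 1 (mod 78), i.e. 25^(-1) ≡ 25 (mod 78).
Check: 25 × 25 = 625 ≡ 1 (mod 78)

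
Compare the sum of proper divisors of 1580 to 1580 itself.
abundant

Proper divisors of 1580: sum = 1 + 2 + 4 + 5 + 10 + 20 + 79 + 158 + 316 + 395 + 790 = 1780
Since 1780 > 1580, 1580 is abundant.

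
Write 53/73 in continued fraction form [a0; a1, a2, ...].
[0; 1, 2, 1, 1, 1, 6]

Euclidean algorithm steps:
53 = 0 × 73 + 53
73 = 1 × 53 + 20
53 = 2 × 20 + 13
20 = 1 × 13 + 7
13 = 1 × 7 + 6
7 = 1 × 6 + 1
6 = 6 × 1 + 0
Continued fraction: [0; 1, 2, 1, 1, 1, 6]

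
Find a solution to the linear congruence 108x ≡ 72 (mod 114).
x ≡ 7 (mod 19)

gcd(108, 114) = 6, which divides 72, so solutions exist.
Divide through by 6: 18x ≡ 12 (mod 19).
Find 18^(-1) mod 19 by the extended Euclidean algorithm:
19 = 1 × 18 + 1  ⟹  1 = (1)·19 + (-1)·18
So (-1)·18 ≡ 1 (mod 19), i.e. 18^(-1) ≡ -1 ≡ 18 (mod 19).
x ≡ 18 × 12 = 216 ≡ 7 (mod 19).
Check: 108 × 7 = 756 ≡ 72 (mod 114).
x ≡ 7 (mod 19), giving 6 solutions mod 114.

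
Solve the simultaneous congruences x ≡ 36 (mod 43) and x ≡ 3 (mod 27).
165

Using Chinese Remainder Theorem:
M = 43 × 27 = 1161
M1 = 27, M2 = 43
y1 = 27^(-1) mod 43 = 8
y2 = 43^(-1) mod 27 = 22
x = (36×27×8 + 3×43×22) mod 1161 = 165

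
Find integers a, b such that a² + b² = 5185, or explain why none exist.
1² + 72² (a=1, b=72)

Factorization: 5185 = 5 × 17 × 61
By Fermat: n is sum of two squares iff every prime p ≡ 3 (mod 4) appears to even power.
All primes ≡ 3 (mod 4) appear to even power.
Search a = 0, 1, 2, … for 5185 - a² a perfect square: first hit at a = 1: 5185 - 1 = 5184 = 72².
5185 = 1² + 72² = 1 + 5184 ✓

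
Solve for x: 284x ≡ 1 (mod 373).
88

gcd(284, 373) = 1, so the inverse exists.
Extended Euclidean algorithm on (373, 284):
373 = 1 × 284 + 89  ⟹  89 = (1)·373 + (-1)·284
284 = 3 × 89 + 17  ⟹  17 = (-3)·373 + (4)·284
89 = 5 × 17 + 4  ⟹  4 = (16)·373 + (-21)·284
17 = 4 × 4 + 1  ⟹  1 = (-67)·373 + (88)·284
So (88)·284 ≡ 1 (mod 373), i.e. 284^(-1) ≡ 88 (mod 373).
Check: 284 × 88 = 24992 ≡ 1 (mod 373)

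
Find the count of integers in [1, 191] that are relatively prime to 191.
190

191 = 191
φ(n) = n × ∏(1 - 1/p) for each prime p dividing n
φ(191) = 191 × (1 - 1/191) = 190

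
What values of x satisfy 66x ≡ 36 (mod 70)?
x ≡ 26 (mod 35)

gcd(66, 70) = 2, which divides 36, so solutions exist.
Divide through by 2: 33x ≡ 18 (mod 35).
Find 33^(-1) mod 35 by the extended Euclidean algorithm:
35 = 1 × 33 + 2  ⟹  2 = (1)·35 + (-1)·33
33 = 16 × 2 + 1  ⟹  1 = (-16)·35 + (17)·33
So (17)·33 ≡ 1 (mod 35), i.e. 33^(-1) ≡ 17 (mod 35).
x ≡ 17 × 18 = 306 ≡ 26 (mod 35).
Check: 66 × 26 = 1716 ≡ 36 (mod 70).
x ≡ 26 (mod 35), giving 2 solutions mod 70.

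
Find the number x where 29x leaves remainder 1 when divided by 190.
59

gcd(29, 190) = 1, so the inverse exists.
Extended Euclidean algorithm on (190, 29):
190 = 6 × 29 + 16  ⟹  16 = (1)·190 + (-6)·29
29 = 1 × 16 + 13  ⟹  13 = (-1)·190 + (7)·29
16 = 1 × 13 + 3  ⟹  3 = (2)·190 + (-13)·29
13 = 4 × 3 + 1  ⟹  1 = (-9)·190 + (59)·29
So (59)·29 ≡ 1 (mod 190), i.e. 29^(-1) ≡ 59 (mod 190).
Check: 29 × 59 = 1711 ≡ 1 (mod 190)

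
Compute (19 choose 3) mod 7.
3

Using Lucas' theorem:
Write n=19 and k=3 in base 7:
n in base 7: [2, 5]
k in base 7: [0, 3]
C(19,3) mod 7 = ∏ C(n_i, k_i) mod 7
Digit binomials (mod 7): C(2,0) = 1; C(5,3) = 10 ≡ 3
Product: 1 × 3 = 3 ≡ 3 (mod 7)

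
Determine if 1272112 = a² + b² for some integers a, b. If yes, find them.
Not possible

Factorization: 1272112 = 2^4 × 43^3
By Fermat: n is sum of two squares iff every prime p ≡ 3 (mod 4) appears to even power.
Prime(s) ≡ 3 (mod 4) with odd exponent: [(43, 3)]
Therefore 1272112 cannot be expressed as a² + b².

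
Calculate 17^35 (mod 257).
30

Repeated squaring. Binary of 35 = 100011.
17^1 ≡ 17 (mod 257); 17^2 ≡ 32 (mod 257); 17^4 ≡ 253 (mod 257); 17^8 ≡ 16 (mod 257); 17^16 ≡ 256 (mod 257); 17^32 ≡ 1 (mod 257)
17^35 = 17^1 × 17^2 × 17^32 ≡ 30 (mod 257)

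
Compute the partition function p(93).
82010177

p(n) counts ways to write n as a sum of positive integers (order ignored).
Euler's pentagonal recurrence: p(k) = p(k-1) + p(k-2) - p(k-5) - p(k-7) + p(k-12) + p(k-15) - ... (offsets j(3j∓1)/2, signs ++--, p(0)=1, p(<0)=0).
DP table for k = 0..92: p(0)=1, p(1)=1, p(2)=2, p(3)=3, p(4)=5, p(5)=7, p(6)=11, p(7)=15, p(8)=22, p(9)=30, p(10)=42, p(11)=56, p(12)=77, p(13)=101, p(14)=135, p(15)=176, p(16)=231, p(17)=297, p(18)=385, p(19)=490, p(20)=627, p(21)=792, p(22)=1002, p(23)=1255, p(24)=1575, p(25)=1958, p(26)=2436, p(27)=3010, p(28)=3718, p(29)=4565, p(30)=5604, p(31)=6842, p(32)=8349, p(33)=10143, p(34)=12310, p(35)=14883, p(36)=17977, p(37)=21637, p(38)=26015, p(39)=31185, p(40)=37338, p(41)=44583, p(42)=53174, p(43)=63261, p(44)=75175, p(45)=89134, p(46)=105558, p(47)=124754, p(48)=147273, p(49)=173525, p(50)=204226, p(51)=239943, p(52)=281589, p(53)=329931, p(54)=386155, p(55)=451276, p(56)=526823, p(57)=614154, p(58)=715220, p(59)=831820, p(60)=966467, p(61)=1121505, p(62)=1300156, p(63)=1505499, p(64)=1741630, p(65)=2012558, p(66)=2323520, p(67)=2679689, p(68)=3087735, p(69)=3554345, p(70)=4087968, p(71)=4697205, p(72)=5392783, p(73)=6185689, p(74)=7089500, p(75)=8118264, p(76)=9289091, p(77)=10619863, p(78)=12132164, p(79)=13848650, p(80)=15796476, p(81)=18004327, p(82)=20506255, p(83)=23338469, p(84)=26543660, p(85)=30167357, p(86)=34262962, p(87)=38887673, p(88)=44108109, p(89)=49995925, p(90)=56634173, p(91)=64112359, p(92)=72533807.
Final step: p(93) = p(92) + p(91) - p(88) - p(86) + p(81) + p(78) - p(71) - p(67) + p(58) + p(53) - p(42) - p(36) + p(23) + p(16) - p(1)
= 72533807 + 64112359 - 44108109 - 34262962 + 18004327 + 12132164 - 4697205 - 2679689 + 715220 + 329931 - 53174 - 17977 + 1255 + 231 - 1
= 82010177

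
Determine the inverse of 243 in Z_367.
293

gcd(243, 367) = 1, so the inverse exists.
Extended Euclidean algorithm on (367, 243):
367 = 1 × 243 + 124  ⟹  124 = (1)·367 + (-1)·243
243 = 1 × 124 + 119  ⟹  119 = (-1)·367 + (2)·243
124 = 1 × 119 + 5  ⟹  5 = (2)·367 + (-3)·243
119 = 23 × 5 + 4  ⟹  4 = (-47)·367 + (71)·243
5 = 1 × 4 + 1  ⟹  1 = (49)·367 + (-74)·243
So (-74)·243 ≡ 1 (mod 367), i.e. 243^(-1) ≡ -74 ≡ 293 (mod 367).
Check: 243 × 293 = 71199 ≡ 1 (mod 367)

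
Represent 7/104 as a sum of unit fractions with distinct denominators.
1/15 + 1/1560

Greedy algorithm:
7/104: ceiling(104/7) = 15, use 1/15
1/1560: ceiling(1560/1) = 1560, use 1/1560
Result: 7/104 = 1/15 + 1/1560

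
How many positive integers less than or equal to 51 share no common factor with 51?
32

51 = 3 × 17
φ(n) = n × ∏(1 - 1/p) for each prime p dividing n
φ(51) = 51 × (1 - 1/3) × (1 - 1/17) = 32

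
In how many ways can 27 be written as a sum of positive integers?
3010

p(n) counts ways to write n as a sum of positive integers (order ignored).
Euler's pentagonal recurrence: p(k) = p(k-1) + p(k-2) - p(k-5) - p(k-7) + p(k-12) + p(k-15) - ... (offsets j(3j∓1)/2, signs ++--, p(0)=1, p(<0)=0).
DP table for k = 0..26: p(0)=1, p(1)=1, p(2)=2, p(3)=3, p(4)=5, p(5)=7, p(6)=11, p(7)=15, p(8)=22, p(9)=30, p(10)=42, p(11)=56, p(12)=77, p(13)=101, p(14)=135, p(15)=176, p(16)=231, p(17)=297, p(18)=385, p(19)=490, p(20)=627, p(21)=792, p(22)=1002, p(23)=1255, p(24)=1575, p(25)=1958, p(26)=2436.
Final step: p(27) = p(26) + p(25) - p(22) - p(20) + p(15) + p(12) - p(5) - p(1)
= 2436 + 1958 - 1002 - 627 + 176 + 77 - 7 - 1
= 3010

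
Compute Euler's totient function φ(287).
240

287 = 7 × 41
φ(n) = n × ∏(1 - 1/p) for each prime p dividing n
φ(287) = 287 × (1 - 1/7) × (1 - 1/41) = 240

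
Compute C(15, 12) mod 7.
0

Using Lucas' theorem:
Write n=15 and k=12 in base 7:
n in base 7: [2, 1]
k in base 7: [1, 5]
C(15,12) mod 7 = ∏ C(n_i, k_i) mod 7
Digit binomials (mod 7): C(2,1) = 2; C(1,5) = 0 (k_i > n_i)
Product: 2 × 0 = 0 ≡ 0 (mod 7)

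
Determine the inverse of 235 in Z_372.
19

gcd(235, 372) = 1, so the inverse exists.
Extended Euclidean algorithm on (372, 235):
372 = 1 × 235 + 137  ⟹  137 = (1)·372 + (-1)·235
235 = 1 × 137 + 98  ⟹  98 = (-1)·372 + (2)·235
137 = 1 × 98 + 39  ⟹  39 = (2)·372 + (-3)·235
98 = 2 × 39 + 20  ⟹  20 = (-5)·372 + (8)·235
39 = 1 × 20 + 19  ⟹  19 = (7)·372 + (-11)·235
20 = 1 × 19 + 1  ⟹  1 = (-12)·372 + (19)·235
So (19)·235 ≡ 1 (mod 372), i.e. 235^(-1) ≡ 19 (mod 372).
Check: 235 × 19 = 4465 ≡ 1 (mod 372)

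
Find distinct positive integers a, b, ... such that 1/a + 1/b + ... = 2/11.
1/6 + 1/66

Greedy algorithm:
2/11: ceiling(11/2) = 6, use 1/6
1/66: ceiling(66/1) = 66, use 1/66
Result: 2/11 = 1/6 + 1/66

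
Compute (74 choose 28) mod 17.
0

Using Lucas' theorem:
Write n=74 and k=28 in base 17:
n in base 17: [4, 6]
k in base 17: [1, 11]
C(74,28) mod 17 = ∏ C(n_i, k_i) mod 17
Digit binomials (mod 17): C(4,1) = 4; C(6,11) = 0 (k_i > n_i)
Product: 4 × 0 = 0 ≡ 0 (mod 17)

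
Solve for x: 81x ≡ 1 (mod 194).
103

gcd(81, 194) = 1, so the inverse exists.
Extended Euclidean algorithm on (194, 81):
194 = 2 × 81 + 32  ⟹  32 = (1)·194 + (-2)·81
81 = 2 × 32 + 17  ⟹  17 = (-2)·194 + (5)·81
32 = 1 × 17 + 15  ⟹  15 = (3)·194 + (-7)·81
17 = 1 × 15 + 2  ⟹  2 = (-5)·194 + (12)·81
15 = 7 × 2 + 1  ⟹  1 = (38)·194 + (-91)·81
So (-91)·81 ≡ 1 (mod 194), i.e. 81^(-1) ≡ -91 ≡ 103 (mod 194).
Check: 81 × 103 = 8343 ≡ 1 (mod 194)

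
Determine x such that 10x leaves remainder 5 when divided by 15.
x ≡ 2 (mod 3)

gcd(10, 15) = 5, which divides 5, so solutions exist.
Divide through by 5: 2x ≡ 1 (mod 3).
Find 2^(-1) mod 3 by the extended Euclidean algorithm:
3 = 1 × 2 + 1  ⟹  1 = (1)·3 + (-1)·2
So (-1)·2 ≡ 1 (mod 3), i.e. 2^(-1) ≡ -1 ≡ 2 (mod 3).
x ≡ 2 × 1 = 2 ≡ 2 (mod 3).
Check: 10 × 2 = 20 ≡ 5 (mod 15).
x ≡ 2 (mod 3), giving 5 solutions mod 15.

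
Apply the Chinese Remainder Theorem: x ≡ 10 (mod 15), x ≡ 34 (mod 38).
490

Using Chinese Remainder Theorem:
M = 15 × 38 = 570
M1 = 38, M2 = 15
y1 = 38^(-1) mod 15 = 2
y2 = 15^(-1) mod 38 = 33
x = (10×38×2 + 34×15×33) mod 570 = 490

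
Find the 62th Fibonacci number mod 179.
165

Matrix identity: Q^n = [[F_(n+1), F_n], [F_n, F_(n-1)]] with Q = [[1,1],[1,0]].
n = 62 = 111110₂. Square-and-multiply, entries mod 179:
Q^1 = [[1,1],[1,0]]
Q^3 = (Q^1)²·Q = [[3,2],[2,1]]
Q^7 = (Q^3)²·Q = [[21,13],[13,8]]
Q^15 = (Q^7)²·Q = [[92,73],[73,19]]
Q^31 = (Q^15)²·Q = [[58,10],[10,48]]
Q^62 = (Q^31)² = [[63,165],[165,77]]
F_62 mod 179 = Q^62[0][1] = 165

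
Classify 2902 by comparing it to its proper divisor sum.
deficient

Proper divisors of 2902: sum = 1 + 2 + 1451 = 1454
Since 1454 < 2902, 2902 is deficient.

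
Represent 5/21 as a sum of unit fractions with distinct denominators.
1/5 + 1/27 + 1/945

Greedy algorithm:
5/21: ceiling(21/5) = 5, use 1/5
4/105: ceiling(105/4) = 27, use 1/27
1/945: ceiling(945/1) = 945, use 1/945
Result: 5/21 = 1/5 + 1/27 + 1/945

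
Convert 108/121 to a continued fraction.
[0; 1, 8, 3, 4]

Euclidean algorithm steps:
108 = 0 × 121 + 108
121 = 1 × 108 + 13
108 = 8 × 13 + 4
13 = 3 × 4 + 1
4 = 4 × 1 + 0
Continued fraction: [0; 1, 8, 3, 4]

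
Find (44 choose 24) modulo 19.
12

Using Lucas' theorem:
Write n=44 and k=24 in base 19:
n in base 19: [2, 6]
k in base 19: [1, 5]
C(44,24) mod 19 = ∏ C(n_i, k_i) mod 19
Digit binomials (mod 19): C(2,1) = 2; C(6,5) = 6
Product: 2 × 6 = 12 ≡ 12 (mod 19)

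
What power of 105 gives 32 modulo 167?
142

Baby-step giant-step with step n = ⌈√167⌉ = 13.
Baby steps 105^j mod 167 (j:value) for j=0..12: 0:1, 1:105, 2:3, 3:148, 4:9, 5:110, 6:27, 7:163, 8:81, 9:155, 10:76, 11:131, 12:61.
Giant-step multiplier: 105^(-13) ≡ 105^(166-13) = 105^153 ≡ 17 (mod 167).
Giant steps γ_i = 32·17^i mod 167: γ_0=32, γ_1=43, γ_2=63, γ_3=69, γ_4=4, γ_5=68, γ_6=154, γ_7=113, γ_8=84, γ_9=92, γ_10=61 (in table at j=12).
x = i·n + j = 10·13 + 12 = 142.
Check: 105^142 ≡ 32 (mod 167).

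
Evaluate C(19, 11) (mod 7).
3

Using Lucas' theorem:
Write n=19 and k=11 in base 7:
n in base 7: [2, 5]
k in base 7: [1, 4]
C(19,11) mod 7 = ∏ C(n_i, k_i) mod 7
Digit binomials (mod 7): C(2,1) = 2; C(5,4) = 5
Product: 2 × 5 = 10 ≡ 3 (mod 7)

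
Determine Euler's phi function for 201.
132

201 = 3 × 67
φ(n) = n × ∏(1 - 1/p) for each prime p dividing n
φ(201) = 201 × (1 - 1/3) × (1 - 1/67) = 132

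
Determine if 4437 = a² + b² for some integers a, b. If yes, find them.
9² + 66² (a=9, b=66)

Factorization: 4437 = 3^2 × 17 × 29
By Fermat: n is sum of two squares iff every prime p ≡ 3 (mod 4) appears to even power.
All primes ≡ 3 (mod 4) appear to even power.
Search a = 0, 1, 2, … for 4437 - a² a perfect square: first hit at a = 9: 4437 - 81 = 4356 = 66².
4437 = 9² + 66² = 81 + 4356 ✓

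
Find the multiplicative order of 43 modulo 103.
102

103 is prime, so ord(43) divides φ(103) = 102.
Divisors of 102: 1, 2, 3, 6, 17, 34, 51, 102.
Repeated squaring: 43^1 ≡ 43, 43^2 ≡ 98, 43^4 ≡ 25, 43^8 ≡ 7, 43^16 ≡ 49, 43^32 ≡ 32, 43^64 ≡ 97 (mod 103).
Test 43^d mod 103 for each divisor d in increasing order:
43^1 ≡ 43
43^2 ≡ 98
43^3 = 43^2·43^1 ≡ 94
43^6 = 43^4·43^2 ≡ 81
43^17 = 43^16·43^1 ≡ 47
43^34 = 43^32·43^2 ≡ 46
43^51 = 43^32·43^16·43^2·43^1 ≡ 102
43^102 = 43^64·43^32·43^4·43^2 ≡ 1  ← first divisor giving 1
The order is 102.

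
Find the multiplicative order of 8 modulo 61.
20

61 is prime, so ord(8) divides φ(61) = 60.
Divisors of 60: 1, 2, 3, 4, 5, 6, 10, 12, 15, 20, 30, 60.
Repeated squaring: 8^1 ≡ 8, 8^2 ≡ 3, 8^4 ≡ 9, 8^8 ≡ 20, 8^16 ≡ 34, 8^32 ≡ 58 (mod 61).
Test 8^d mod 61 for each divisor d in increasing order:
8^1 ≡ 8
8^2 ≡ 3
8^3 = 8^2·8^1 ≡ 24
8^4 ≡ 9
8^5 = 8^4·8^1 ≡ 11
8^6 = 8^4·8^2 ≡ 27
8^10 = 8^8·8^2 ≡ 60
8^12 = 8^8·8^4 ≡ 58
8^15 = 8^8·8^4·8^2·8^1 ≡ 50
8^20 = 8^16·8^4 ≡ 1  ← first divisor giving 1
The order is 20.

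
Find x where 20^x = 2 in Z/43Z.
3

Baby-step giant-step with step n = ⌈√43⌉ = 7.
Baby steps 20^j mod 43 (j:value) for j=0..6: 0:1, 1:20, 2:13, 3:2, 4:40, 5:26, 6:4.
h = 2 is already in the table at j=3, so x = 3.
Check: 20^3 ≡ 2 (mod 43).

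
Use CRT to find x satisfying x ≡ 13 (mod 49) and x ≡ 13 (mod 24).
13

Using Chinese Remainder Theorem:
M = 49 × 24 = 1176
M1 = 24, M2 = 49
y1 = 24^(-1) mod 49 = 47
y2 = 49^(-1) mod 24 = 1
x = (13×24×47 + 13×49×1) mod 1176 = 13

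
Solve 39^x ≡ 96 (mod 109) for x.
11

Baby-step giant-step with step n = ⌈√109⌉ = 11.
Baby steps 39^j mod 109 (j:value) for j=0..10: 0:1, 1:39, 2:104, 3:23, 4:25, 5:103, 6:93, 7:30, 8:80, 9:68, 10:36.
Giant-step multiplier: 39^(-11) ≡ 39^(108-11) = 39^97 ≡ 67 (mod 109).
Giant steps γ_i = 96·67^i mod 109: γ_0=96, γ_1=1 (in table at j=0).
x = i·n + j = 1·11 + 0 = 11.
Check: 39^11 ≡ 96 (mod 109).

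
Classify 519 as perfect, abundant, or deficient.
deficient

Proper divisors of 519: sum = 1 + 3 + 173 = 177
Since 177 < 519, 519 is deficient.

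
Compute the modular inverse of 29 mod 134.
37

gcd(29, 134) = 1, so the inverse exists.
Extended Euclidean algorithm on (134, 29):
134 = 4 × 29 + 18  ⟹  18 = (1)·134 + (-4)·29
29 = 1 × 18 + 11  ⟹  11 = (-1)·134 + (5)·29
18 = 1 × 11 + 7  ⟹  7 = (2)·134 + (-9)·29
11 = 1 × 7 + 4  ⟹  4 = (-3)·134 + (14)·29
7 = 1 × 4 + 3  ⟹  3 = (5)·134 + (-23)·29
4 = 1 × 3 + 1  ⟹  1 = (-8)·134 + (37)·29
So (37)·29 ≡ 1 (mod 134), i.e. 29^(-1) ≡ 37 (mod 134).
Check: 29 × 37 = 1073 ≡ 1 (mod 134)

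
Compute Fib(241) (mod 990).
1

Matrix identity: Q^n = [[F_(n+1), F_n], [F_n, F_(n-1)]] with Q = [[1,1],[1,0]].
n = 241 = 11110001₂. Square-and-multiply, entries mod 990:
Q^1 = [[1,1],[1,0]]
Q^3 = (Q^1)²·Q = [[3,2],[2,1]]
Q^7 = (Q^3)²·Q = [[21,13],[13,8]]
Q^15 = (Q^7)²·Q = [[987,610],[610,377]]
Q^30 = (Q^15)² = [[859,440],[440,419]]
Q^60 = (Q^30)² = [[881,0],[0,881]]
Q^120 = (Q^60)² = [[1,0],[0,1]]
Q^241 = (Q^120)²·Q = [[1,1],[1,0]]
F_241 mod 990 = Q^241[0][1] = 1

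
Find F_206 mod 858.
107

Matrix identity: Q^n = [[F_(n+1), F_n], [F_n, F_(n-1)]] with Q = [[1,1],[1,0]].
n = 206 = 11001110₂. Square-and-multiply, entries mod 858:
Q^1 = [[1,1],[1,0]]
Q^3 = (Q^1)²·Q = [[3,2],[2,1]]
Q^6 = (Q^3)² = [[13,8],[8,5]]
Q^12 = (Q^6)² = [[233,144],[144,89]]
Q^25 = (Q^12)²·Q = [[415,379],[379,36]]
Q^51 = (Q^25)²·Q = [[309,122],[122,187]]
Q^103 = (Q^51)²·Q = [[135,541],[541,452]]
Q^206 = (Q^103)² = [[310,107],[107,203]]
F_206 mod 858 = Q^206[0][1] = 107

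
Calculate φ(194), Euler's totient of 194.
96

194 = 2 × 97
φ(n) = n × ∏(1 - 1/p) for each prime p dividing n
φ(194) = 194 × (1 - 1/2) × (1 - 1/97) = 96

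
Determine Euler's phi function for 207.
132

207 = 3^2 × 23
φ(n) = n × ∏(1 - 1/p) for each prime p dividing n
φ(207) = 207 × (1 - 1/3) × (1 - 1/23) = 132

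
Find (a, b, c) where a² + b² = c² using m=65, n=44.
(2289, 5720, 6161)

Euclid's formula: a = m² - n², b = 2mn, c = m² + n²
m = 65, n = 44
a = 65² - 44² = 4225 - 1936 = 2289
b = 2 × 65 × 44 = 5720
c = 65² + 44² = 4225 + 1936 = 6161
Verification: 2289² + 5720² = 5239521 + 32718400 = 37957921 = 6161² ✓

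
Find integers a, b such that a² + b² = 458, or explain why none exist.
13² + 17² (a=13, b=17)

Factorization: 458 = 2 × 229
By Fermat: n is sum of two squares iff every prime p ≡ 3 (mod 4) appears to even power.
All primes ≡ 3 (mod 4) appear to even power.
Search a = 0, 1, 2, … for 458 - a² a perfect square: first hit at a = 13: 458 - 169 = 289 = 17².
458 = 13² + 17² = 169 + 289 ✓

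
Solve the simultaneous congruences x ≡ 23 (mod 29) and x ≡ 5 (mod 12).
197

Using Chinese Remainder Theorem:
M = 29 × 12 = 348
M1 = 12, M2 = 29
y1 = 12^(-1) mod 29 = 17
y2 = 29^(-1) mod 12 = 5
x = (23×12×17 + 5×29×5) mod 348 = 197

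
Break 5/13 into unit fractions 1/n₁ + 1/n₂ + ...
1/3 + 1/20 + 1/780

Greedy algorithm:
5/13: ceiling(13/5) = 3, use 1/3
2/39: ceiling(39/2) = 20, use 1/20
1/780: ceiling(780/1) = 780, use 1/780
Result: 5/13 = 1/3 + 1/20 + 1/780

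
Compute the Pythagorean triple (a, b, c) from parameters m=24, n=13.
(407, 624, 745)

Euclid's formula: a = m² - n², b = 2mn, c = m² + n²
m = 24, n = 13
a = 24² - 13² = 576 - 169 = 407
b = 2 × 24 × 13 = 624
c = 24² + 13² = 576 + 169 = 745
Verification: 407² + 624² = 165649 + 389376 = 555025 = 745² ✓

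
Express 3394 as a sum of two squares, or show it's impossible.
37² + 45² (a=37, b=45)

Factorization: 3394 = 2 × 1697
By Fermat: n is sum of two squares iff every prime p ≡ 3 (mod 4) appears to even power.
All primes ≡ 3 (mod 4) appear to even power.
Search a = 0, 1, 2, … for 3394 - a² a perfect square: first hit at a = 37: 3394 - 1369 = 2025 = 45².
3394 = 37² + 45² = 1369 + 2025 ✓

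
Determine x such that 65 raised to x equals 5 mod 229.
10

Baby-step giant-step with step n = ⌈√229⌉ = 16.
Baby steps 65^j mod 229 (j:value) for j=0..15: 0:1, 1:65, 2:103, 3:54, 4:75, 5:66, 6:168, 7:157, 8:129, 9:141, 10:5, 11:96, 12:57, 13:41, 14:146, 15:101.
h = 5 is already in the table at j=10, so x = 10.
Check: 65^10 ≡ 5 (mod 229).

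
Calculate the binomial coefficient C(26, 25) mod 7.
5

Using Lucas' theorem:
Write n=26 and k=25 in base 7:
n in base 7: [3, 5]
k in base 7: [3, 4]
C(26,25) mod 7 = ∏ C(n_i, k_i) mod 7
Digit binomials (mod 7): C(3,3) = 1; C(5,4) = 5
Product: 1 × 5 = 5 ≡ 5 (mod 7)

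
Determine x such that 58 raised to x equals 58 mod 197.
1

Baby-step giant-step with step n = ⌈√197⌉ = 15.
Baby steps 58^j mod 197 (j:value) for j=0..14: 0:1, 1:58, 2:15, 3:82, 4:28, 5:48, 6:26, 7:129, 8:193, 9:162, 10:137, 11:66, 12:85, 13:5, 14:93.
h = 58 is already in the table at j=1, so x = 1.
Check: 58^1 ≡ 58 (mod 197).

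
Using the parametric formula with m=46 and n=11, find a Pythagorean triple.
(1995, 1012, 2237)

Euclid's formula: a = m² - n², b = 2mn, c = m² + n²
m = 46, n = 11
a = 46² - 11² = 2116 - 121 = 1995
b = 2 × 46 × 11 = 1012
c = 46² + 11² = 2116 + 121 = 2237
Verification: 1995² + 1012² = 3980025 + 1024144 = 5004169 = 2237² ✓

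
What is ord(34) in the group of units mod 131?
65

131 is prime, so ord(34) divides φ(131) = 130.
Divisors of 130: 1, 2, 5, 10, 13, 26, 65, 130.
Repeated squaring: 34^1 ≡ 34, 34^2 ≡ 108, 34^4 ≡ 5, 34^8 ≡ 25, 34^16 ≡ 101, 34^32 ≡ 114, 34^64 ≡ 27, 34^128 ≡ 74 (mod 131).
Test 34^d mod 131 for each divisor d in increasing order:
34^1 ≡ 34
34^2 ≡ 108
34^5 = 34^4·34^1 ≡ 39
34^10 = 34^8·34^2 ≡ 80
34^13 = 34^8·34^4·34^1 ≡ 58
34^26 = 34^16·34^8·34^2 ≡ 89
34^65 = 34^64·34^1 ≡ 1  ← first divisor giving 1
The order is 65.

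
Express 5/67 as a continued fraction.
[0; 13, 2, 2]

Euclidean algorithm steps:
5 = 0 × 67 + 5
67 = 13 × 5 + 2
5 = 2 × 2 + 1
2 = 2 × 1 + 0
Continued fraction: [0; 13, 2, 2]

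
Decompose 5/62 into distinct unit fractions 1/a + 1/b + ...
1/13 + 1/269 + 1/216814

Greedy algorithm:
5/62: ceiling(62/5) = 13, use 1/13
3/806: ceiling(806/3) = 269, use 1/269
1/216814: ceiling(216814/1) = 216814, use 1/216814
Result: 5/62 = 1/13 + 1/269 + 1/216814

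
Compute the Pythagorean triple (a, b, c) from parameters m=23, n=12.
(385, 552, 673)

Euclid's formula: a = m² - n², b = 2mn, c = m² + n²
m = 23, n = 12
a = 23² - 12² = 529 - 144 = 385
b = 2 × 23 × 12 = 552
c = 23² + 12² = 529 + 144 = 673
Verification: 385² + 552² = 148225 + 304704 = 452929 = 673² ✓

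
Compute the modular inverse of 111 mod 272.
223

gcd(111, 272) = 1, so the inverse exists.
Extended Euclidean algorithm on (272, 111):
272 = 2 × 111 + 50  ⟹  50 = (1)·272 + (-2)·111
111 = 2 × 50 + 11  ⟹  11 = (-2)·272 + (5)·111
50 = 4 × 11 + 6  ⟹  6 = (9)·272 + (-22)·111
11 = 1 × 6 + 5  ⟹  5 = (-11)·272 + (27)·111
6 = 1 × 5 + 1  ⟹  1 = (20)·272 + (-49)·111
So (-49)·111 ≡ 1 (mod 272), i.e. 111^(-1) ≡ -49 ≡ 223 (mod 272).
Check: 111 × 223 = 24753 ≡ 1 (mod 272)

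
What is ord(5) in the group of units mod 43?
42

43 is prime, so ord(5) divides φ(43) = 42.
Divisors of 42: 1, 2, 3, 6, 7, 14, 21, 42.
Repeated squaring: 5^1 ≡ 5, 5^2 ≡ 25, 5^4 ≡ 23, 5^8 ≡ 13, 5^16 ≡ 40, 5^32 ≡ 9 (mod 43).
Test 5^d mod 43 for each divisor d in increasing order:
5^1 ≡ 5
5^2 ≡ 25
5^3 = 5^2·5^1 ≡ 39
5^6 = 5^4·5^2 ≡ 16
5^7 = 5^4·5^2·5^1 ≡ 37
5^14 = 5^8·5^4·5^2 ≡ 36
5^21 = 5^16·5^4·5^1 ≡ 42
5^42 = 5^32·5^8·5^2 ≡ 1  ← first divisor giving 1
The order is 42.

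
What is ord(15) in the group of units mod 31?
10

31 is prime, so ord(15) divides φ(31) = 30.
Divisors of 30: 1, 2, 3, 5, 6, 10, 15, 30.
Repeated squaring: 15^1 ≡ 15, 15^2 ≡ 8, 15^4 ≡ 2, 15^8 ≡ 4, 15^16 ≡ 16 (mod 31).
Test 15^d mod 31 for each divisor d in increasing order:
15^1 ≡ 15
15^2 ≡ 8
15^3 = 15^2·15^1 ≡ 27
15^5 = 15^4·15^1 ≡ 30
15^6 = 15^4·15^2 ≡ 16
15^10 = 15^8·15^2 ≡ 1  ← first divisor giving 1
The order is 10.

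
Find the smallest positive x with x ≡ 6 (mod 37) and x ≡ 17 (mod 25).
117

Using Chinese Remainder Theorem:
M = 37 × 25 = 925
M1 = 25, M2 = 37
y1 = 25^(-1) mod 37 = 3
y2 = 37^(-1) mod 25 = 23
x = (6×25×3 + 17×37×23) mod 925 = 117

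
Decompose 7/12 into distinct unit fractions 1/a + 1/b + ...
1/2 + 1/12

Greedy algorithm:
7/12: ceiling(12/7) = 2, use 1/2
1/12: ceiling(12/1) = 12, use 1/12
Result: 7/12 = 1/2 + 1/12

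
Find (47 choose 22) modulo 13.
0

Using Lucas' theorem:
Write n=47 and k=22 in base 13:
n in base 13: [3, 8]
k in base 13: [1, 9]
C(47,22) mod 13 = ∏ C(n_i, k_i) mod 13
Digit binomials (mod 13): C(3,1) = 3; C(8,9) = 0 (k_i > n_i)
Product: 3 × 0 = 0 ≡ 0 (mod 13)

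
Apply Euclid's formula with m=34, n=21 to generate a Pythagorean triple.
(715, 1428, 1597)

Euclid's formula: a = m² - n², b = 2mn, c = m² + n²
m = 34, n = 21
a = 34² - 21² = 1156 - 441 = 715
b = 2 × 34 × 21 = 1428
c = 34² + 21² = 1156 + 441 = 1597
Verification: 715² + 1428² = 511225 + 2039184 = 2550409 = 1597² ✓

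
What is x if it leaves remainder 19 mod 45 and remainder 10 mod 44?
1594

Using Chinese Remainder Theorem:
M = 45 × 44 = 1980
M1 = 44, M2 = 45
y1 = 44^(-1) mod 45 = 44
y2 = 45^(-1) mod 44 = 1
x = (19×44×44 + 10×45×1) mod 1980 = 1594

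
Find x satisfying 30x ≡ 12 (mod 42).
x ≡ 6 (mod 7)

gcd(30, 42) = 6, which divides 12, so solutions exist.
Divide through by 6: 5x ≡ 2 (mod 7).
Find 5^(-1) mod 7 by the extended Euclidean algorithm:
7 = 1 × 5 + 2  ⟹  2 = (1)·7 + (-1)·5
5 = 2 × 2 + 1  ⟹  1 = (-2)·7 + (3)·5
So (3)·5 ≡ 1 (mod 7), i.e. 5^(-1) ≡ 3 (mod 7).
x ≡ 3 × 2 = 6 ≡ 6 (mod 7).
Check: 30 × 6 = 180 ≡ 12 (mod 42).
x ≡ 6 (mod 7), giving 6 solutions mod 42.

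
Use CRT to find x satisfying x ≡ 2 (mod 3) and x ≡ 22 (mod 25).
47

Using Chinese Remainder Theorem:
M = 3 × 25 = 75
M1 = 25, M2 = 3
y1 = 25^(-1) mod 3 = 1
y2 = 3^(-1) mod 25 = 17
x = (2×25×1 + 22×3×17) mod 75 = 47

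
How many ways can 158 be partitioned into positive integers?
88751778802

p(n) counts ways to write n as a sum of positive integers (order ignored).
Euler's pentagonal recurrence: p(k) = p(k-1) + p(k-2) - p(k-5) - p(k-7) + p(k-12) + p(k-15) - ... (offsets j(3j∓1)/2, signs ++--, p(0)=1, p(<0)=0).
DP table for k = 0..157: p(0)=1, p(1)=1, p(2)=2, p(3)=3, p(4)=5, p(5)=7, p(6)=11, p(7)=15, p(8)=22, p(9)=30, p(10)=42, p(11)=56, p(12)=77, p(13)=101, p(14)=135, p(15)=176, p(16)=231, p(17)=297, p(18)=385, p(19)=490, p(20)=627, p(21)=792, p(22)=1002, p(23)=1255, p(24)=1575, p(25)=1958, p(26)=2436, p(27)=3010, p(28)=3718, p(29)=4565, p(30)=5604, p(31)=6842, p(32)=8349, p(33)=10143, p(34)=12310, p(35)=14883, p(36)=17977, p(37)=21637, p(38)=26015, p(39)=31185, p(40)=37338, p(41)=44583, p(42)=53174, p(43)=63261, p(44)=75175, p(45)=89134, p(46)=105558, p(47)=124754, p(48)=147273, p(49)=173525, p(50)=204226, p(51)=239943, p(52)=281589, p(53)=329931, p(54)=386155, p(55)=451276, p(56)=526823, p(57)=614154, p(58)=715220, p(59)=831820, p(60)=966467, p(61)=1121505, p(62)=1300156, p(63)=1505499, p(64)=1741630, p(65)=2012558, p(66)=2323520, p(67)=2679689, p(68)=3087735, p(69)=3554345, p(70)=4087968, p(71)=4697205, p(72)=5392783, p(73)=6185689, p(74)=7089500, p(75)=8118264, p(76)=9289091, p(77)=10619863, p(78)=12132164, p(79)=13848650, p(80)=15796476, p(81)=18004327, p(82)=20506255, p(83)=23338469, p(84)=26543660, p(85)=30167357, p(86)=34262962, p(87)=38887673, p(88)=44108109, p(89)=49995925, p(90)=56634173, p(91)=64112359, p(92)=72533807, p(93)=82010177, p(94)=92669720, p(95)=104651419, p(96)=118114304, p(97)=133230930, p(98)=150198136, p(99)=169229875, p(100)=190569292, p(101)=214481126, p(102)=241265379, p(103)=271248950, p(104)=304801365, p(105)=342325709, p(106)=384276336, p(107)=431149389, p(108)=483502844, p(109)=541946240, p(110)=607163746, p(111)=679903203, p(112)=761002156, p(113)=851376628, p(114)=952050665, p(115)=1064144451, p(116)=1188908248, p(117)=1327710076, p(118)=1482074143, p(119)=1653668665, p(120)=1844349560, p(121)=2056148051, p(122)=2291320912, p(123)=2552338241, p(124)=2841940500, p(125)=3163127352, p(126)=3519222692, p(127)=3913864295, p(128)=4351078600, p(129)=4835271870, p(130)=5371315400, p(131)=5964539504, p(132)=6620830889, p(133)=7346629512, p(134)=8149040695, p(135)=9035836076, p(136)=10015581680, p(137)=11097645016, p(138)=12292341831, p(139)=13610949895, p(140)=15065878135, p(141)=16670689208, p(142)=18440293320, p(143)=20390982757, p(144)=22540654445, p(145)=24908858009, p(146)=27517052599, p(147)=30388671978, p(148)=33549419497, p(149)=37027355200, p(150)=40853235313, p(151)=45060624582, p(152)=49686288421, p(153)=54770336324, p(154)=60356673280, p(155)=66493182097, p(156)=73232243759, p(157)=80630964769.
Final step: p(158) = p(157) + p(156) - p(153) - p(151) + p(146) + p(143) - p(136) - p(132) + p(123) + p(118) - p(107) - p(101) + p(88) + p(81) - p(66) - p(58) + p(41) + p(32) - p(13) - p(3)
= 80630964769 + 73232243759 - 54770336324 - 45060624582 + 27517052599 + 20390982757 - 10015581680 - 6620830889 + 2552338241 + 1482074143 - 431149389 - 214481126 + 44108109 + 18004327 - 2323520 - 715220 + 44583 + 8349 - 101 - 3
= 88751778802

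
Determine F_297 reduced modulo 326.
52

Matrix identity: Q^n = [[F_(n+1), F_n], [F_n, F_(n-1)]] with Q = [[1,1],[1,0]].
n = 297 = 100101001₂. Square-and-multiply, entries mod 326:
Q^1 = [[1,1],[1,0]]
Q^2 = (Q^1)² = [[2,1],[1,1]]
Q^4 = (Q^2)² = [[5,3],[3,2]]
Q^9 = (Q^4)²·Q = [[55,34],[34,21]]
Q^18 = (Q^9)² = [[269,302],[302,293]]
Q^37 = (Q^18)²·Q = [[117,239],[239,204]]
Q^74 = (Q^37)² = [[68,109],[109,285]]
Q^148 = (Q^74)² = [[205,9],[9,196]]
Q^297 = (Q^148)²·Q = [[75,52],[52,23]]
F_297 mod 326 = Q^297[0][1] = 52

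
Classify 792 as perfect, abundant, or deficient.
abundant

Proper divisors of 792: sum = 1 + 2 + 3 + 4 + 6 + 8 + 9 + 11 + ... + 132 + 198 + 264 + 396 (23 divisors) = 1548
Since 1548 > 792, 792 is abundant.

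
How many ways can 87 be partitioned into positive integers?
38887673

p(n) counts ways to write n as a sum of positive integers (order ignored).
Euler's pentagonal recurrence: p(k) = p(k-1) + p(k-2) - p(k-5) - p(k-7) + p(k-12) + p(k-15) - ... (offsets j(3j∓1)/2, signs ++--, p(0)=1, p(<0)=0).
DP table for k = 0..86: p(0)=1, p(1)=1, p(2)=2, p(3)=3, p(4)=5, p(5)=7, p(6)=11, p(7)=15, p(8)=22, p(9)=30, p(10)=42, p(11)=56, p(12)=77, p(13)=101, p(14)=135, p(15)=176, p(16)=231, p(17)=297, p(18)=385, p(19)=490, p(20)=627, p(21)=792, p(22)=1002, p(23)=1255, p(24)=1575, p(25)=1958, p(26)=2436, p(27)=3010, p(28)=3718, p(29)=4565, p(30)=5604, p(31)=6842, p(32)=8349, p(33)=10143, p(34)=12310, p(35)=14883, p(36)=17977, p(37)=21637, p(38)=26015, p(39)=31185, p(40)=37338, p(41)=44583, p(42)=53174, p(43)=63261, p(44)=75175, p(45)=89134, p(46)=105558, p(47)=124754, p(48)=147273, p(49)=173525, p(50)=204226, p(51)=239943, p(52)=281589, p(53)=329931, p(54)=386155, p(55)=451276, p(56)=526823, p(57)=614154, p(58)=715220, p(59)=831820, p(60)=966467, p(61)=1121505, p(62)=1300156, p(63)=1505499, p(64)=1741630, p(65)=2012558, p(66)=2323520, p(67)=2679689, p(68)=3087735, p(69)=3554345, p(70)=4087968, p(71)=4697205, p(72)=5392783, p(73)=6185689, p(74)=7089500, p(75)=8118264, p(76)=9289091, p(77)=10619863, p(78)=12132164, p(79)=13848650, p(80)=15796476, p(81)=18004327, p(82)=20506255, p(83)=23338469, p(84)=26543660, p(85)=30167357, p(86)=34262962.
Final step: p(87) = p(86) + p(85) - p(82) - p(80) + p(75) + p(72) - p(65) - p(61) + p(52) + p(47) - p(36) - p(30) + p(17) + p(10)
= 34262962 + 30167357 - 20506255 - 15796476 + 8118264 + 5392783 - 2012558 - 1121505 + 281589 + 124754 - 17977 - 5604 + 297 + 42
= 38887673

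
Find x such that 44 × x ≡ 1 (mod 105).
74

gcd(44, 105) = 1, so the inverse exists.
Extended Euclidean algorithm on (105, 44):
105 = 2 × 44 + 17  ⟹  17 = (1)·105 + (-2)·44
44 = 2 × 17 + 10  ⟹  10 = (-2)·105 + (5)·44
17 = 1 × 10 + 7  ⟹  7 = (3)·105 + (-7)·44
10 = 1 × 7 + 3  ⟹  3 = (-5)·105 + (12)·44
7 = 2 × 3 + 1  ⟹  1 = (13)·105 + (-31)·44
So (-31)·44 ≡ 1 (mod 105), i.e. 44^(-1) ≡ -31 ≡ 74 (mod 105).
Check: 44 × 74 = 3256 ≡ 1 (mod 105)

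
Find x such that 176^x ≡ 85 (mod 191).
168

Baby-step giant-step with step n = ⌈√191⌉ = 14.
Baby steps 176^j mod 191 (j:value) for j=0..13: 0:1, 1:176, 2:34, 3:63, 4:10, 5:41, 6:149, 7:57, 8:100, 9:28, 10:153, 11:188, 12:45, 13:89.
Giant-step multiplier: 176^(-14) ≡ 176^(190-14) = 176^176 ≡ 96 (mod 191).
Giant steps γ_i = 85·96^i mod 191: γ_0=85, γ_1=138, γ_2=69, γ_3=130, γ_4=65, γ_5=128, γ_6=64, γ_7=32, γ_8=16, γ_9=8, γ_10=4, γ_11=2, γ_12=1 (in table at j=0).
x = i·n + j = 12·14 + 0 = 168.
Check: 176^168 ≡ 85 (mod 191).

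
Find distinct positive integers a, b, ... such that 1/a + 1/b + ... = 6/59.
1/10 + 1/590

Greedy algorithm:
6/59: ceiling(59/6) = 10, use 1/10
1/590: ceiling(590/1) = 590, use 1/590
Result: 6/59 = 1/10 + 1/590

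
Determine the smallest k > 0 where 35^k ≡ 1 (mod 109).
27

109 is prime, so ord(35) divides φ(109) = 108.
Divisors of 108: 1, 2, 3, 4, 6, 9, 12, 18, 27, 36, 54, 108.
Repeated squaring: 35^1 ≡ 35, 35^2 ≡ 26, 35^4 ≡ 22, 35^8 ≡ 48, 35^16 ≡ 15, 35^32 ≡ 7, 35^64 ≡ 49 (mod 109).
Test 35^d mod 109 for each divisor d in increasing order:
35^1 ≡ 35
35^2 ≡ 26
35^3 = 35^2·35^1 ≡ 38
35^4 ≡ 22
35^6 = 35^4·35^2 ≡ 27
35^9 = 35^8·35^1 ≡ 45
35^12 = 35^8·35^4 ≡ 75
35^18 = 35^16·35^2 ≡ 63
35^27 = 35^16·35^8·35^2·35^1 ≡ 1  ← first divisor giving 1
The order is 27.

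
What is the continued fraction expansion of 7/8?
[0; 1, 7]

Euclidean algorithm steps:
7 = 0 × 8 + 7
8 = 1 × 7 + 1
7 = 7 × 1 + 0
Continued fraction: [0; 1, 7]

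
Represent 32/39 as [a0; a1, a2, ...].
[0; 1, 4, 1, 1, 3]

Euclidean algorithm steps:
32 = 0 × 39 + 32
39 = 1 × 32 + 7
32 = 4 × 7 + 4
7 = 1 × 4 + 3
4 = 1 × 3 + 1
3 = 3 × 1 + 0
Continued fraction: [0; 1, 4, 1, 1, 3]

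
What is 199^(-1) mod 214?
57

gcd(199, 214) = 1, so the inverse exists.
Extended Euclidean algorithm on (214, 199):
214 = 1 × 199 + 15  ⟹  15 = (1)·214 + (-1)·199
199 = 13 × 15 + 4  ⟹  4 = (-13)·214 + (14)·199
15 = 3 × 4 + 3  ⟹  3 = (40)·214 + (-43)·199
4 = 1 × 3 + 1  ⟹  1 = (-53)·214 + (57)·199
So (57)·199 ≡ 1 (mod 214), i.e. 199^(-1) ≡ 57 (mod 214).
Check: 199 × 57 = 11343 ≡ 1 (mod 214)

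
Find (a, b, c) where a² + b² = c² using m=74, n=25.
(4851, 3700, 6101)

Euclid's formula: a = m² - n², b = 2mn, c = m² + n²
m = 74, n = 25
a = 74² - 25² = 5476 - 625 = 4851
b = 2 × 74 × 25 = 3700
c = 74² + 25² = 5476 + 625 = 6101
Verification: 4851² + 3700² = 23532201 + 13690000 = 37222201 = 6101² ✓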